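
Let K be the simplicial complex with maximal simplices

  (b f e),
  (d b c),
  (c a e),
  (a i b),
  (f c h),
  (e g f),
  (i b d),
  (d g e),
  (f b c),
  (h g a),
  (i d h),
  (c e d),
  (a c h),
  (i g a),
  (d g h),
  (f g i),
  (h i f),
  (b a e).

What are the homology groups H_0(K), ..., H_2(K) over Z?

H_0 ≅ Z,  H_1 ≅ Z ⊕ Z/2,  H_2 = 0.

Order the vertices as a < b < c < d < e < f < g < h < i. Listing each simplex with vertices in this order, K has dimension 2 with simplices:

  0-simplices (9): a, b, c, d, e, f, g, h, i
  1-simplices (27): ab, ac, ae, ag, ah, ai, bc, bd, be, bf, bi, cd, ce, cf, ch, de, dg, dh, di, ef, eg, fg, fh, fi, gh, gi, hi
  2-simplices (18): abe, abi, ace, ach, agh, agi, bcd, bcf, bdi, bef, cde, cfh, deg, dgh, dhi, efg, fgi, fhi

so the chain groups are C_0 ≅ Z^9, C_1 ≅ Z^27, C_2 ≅ Z^18.

∂_1: C_1 → C_0 is given by ∂[p,q] = [q] − [p]. For instance
  ∂ag = g − a.
The 9×27 boundary matrix has rank 8 and Smith normal form diag(1,1,1,1,1,1,1,1).

Boundary ∂_2: C_2 → C_1 sends each 2-simplex [p,q,r] to [q,r] − [p,r] + [p,q]. For instance
  ∂dgh = gh − dh + dg,
  ∂bdi = di − bi + bd.
The 27×18 boundary matrix has rank 18 and Smith normal form diag(1,1,1,1,1,1,1,1,1,1,1,1,1,1,1,1,1,2).

Now H_k = ker ∂_k / im ∂_{k+1}, so:

  H_0: rank C_0 − rank ∂_1 = 9 − 8 = 1, and the invariant factors of ∂_1 are all 1, so H_0 ≅ Z.
  H_1: rank ker ∂_1 − rank ∂_2 = (27 − 8) − 18 = 1, and ∂_2 has invariant factor 2 > 1, so H_1 ≅ Z ⊕ Z/2.
  H_2: rank ker ∂_2 − rank ∂_3 = (18 − 18) − 0 = 0, and there is no ∂_3, so H_2 ≅ 0.

As a check, the Euler characteristic is 9 − 27 + 18 = 0, which agrees with 1 − 1 + 0 = 0.
(K is a triangulation of the Klein bottle.)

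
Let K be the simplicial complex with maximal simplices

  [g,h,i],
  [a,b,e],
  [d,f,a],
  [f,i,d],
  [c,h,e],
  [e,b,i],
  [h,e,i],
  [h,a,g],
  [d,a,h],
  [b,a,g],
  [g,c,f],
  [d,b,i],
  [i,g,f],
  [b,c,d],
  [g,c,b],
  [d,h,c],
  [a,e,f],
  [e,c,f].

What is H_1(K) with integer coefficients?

H_1 = Z^2.

Fix the vertex order a < b < c < d < e < f < g < h < i and write every simplex with vertices in increasing order. Then dim K = 2 and the simplices of K are:

  0-simplices (9): a, b, c, d, e, f, g, h, i
  1-simplices (27): ab, ad, ae, af, ag, ah, bc, bd, be, bg, bi, cd, ce, cf, cg, ch, df, dh, di, ef, eh, ei, fg, fi, gh, gi, hi
  2-simplices (18): abe, abg, adf, adh, aef, agh, bcd, bcg, bdi, bei, cdh, cef, ceh, cfg, dfi, ehi, fgi, ghi

Hence C_0 ≅ Z^9, C_1 ≅ Z^27, C_2 ≅ Z^18.

∂_1: C_1 → C_0 maps an edge to its endpoints' difference, ∂[p,q] = q − p.
The 9×27 boundary matrix has rank 8 and Smith normal form diag(1,1,1,1,1,1,1,1).

Boundary ∂_2: C_2 → C_1 sends each 2-simplex [p,q,r] to [q,r] − [p,r] + [p,q]. For instance
  ∂abg = bg − ag + ab,
  ∂adf = df − af + ad.
The resulting 27×18 matrix has rank 17, and its Smith normal form has invariant factors (1,1,1,1,1,1,1,1,1,1,1,1,1,1,1,1,1).

Computing H_k = (kernel of ∂_k) / (image of ∂_{k+1}):

  H_1: rank ker ∂_1 − rank ∂_2 = (27 − 8) − 17 = 2, and the invariant factors of ∂_2 are all 1, so H_1 = Z^2.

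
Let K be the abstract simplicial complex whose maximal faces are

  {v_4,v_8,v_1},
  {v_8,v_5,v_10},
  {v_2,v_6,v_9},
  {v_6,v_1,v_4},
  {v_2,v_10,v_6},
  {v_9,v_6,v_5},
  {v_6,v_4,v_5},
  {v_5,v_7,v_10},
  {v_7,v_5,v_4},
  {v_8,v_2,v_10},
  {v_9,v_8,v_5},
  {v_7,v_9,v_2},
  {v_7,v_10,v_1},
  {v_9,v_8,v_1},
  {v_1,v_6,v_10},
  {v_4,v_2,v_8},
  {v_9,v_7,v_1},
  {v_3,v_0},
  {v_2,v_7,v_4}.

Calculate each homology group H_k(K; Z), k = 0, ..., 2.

H_0 = Z^2,  H_1 = Z^2,  H_2 = Z.

Fix the vertex order v_0 < v_1 < v_2 < v_3 < v_4 < v_5 < v_6 < v_7 < v_8 < v_9 < v_10 and write every simplex with vertices in increasing order. Then dim K = 2 and the simplices of K are:

  0-simplices (11): [v_0], [v_1], [v_2], [v_3], [v_4], [v_5], [v_6], [v_7], [v_8], [v_9], [v_10]
  1-simplices (28): (28 of them)
  2-simplices (18): (18 of them)

giving chain groups C_0 ≅ Z^11, C_1 ≅ Z^28, C_2 ≅ Z^18.

∂_1: C_1 → C_0 sends each edge [p,q] (with p < q) to q − p. For instance
  ∂[v_4,v_5] = [v_5] − [v_4].
The 11×28 boundary matrix has rank 9 and Smith normal form diag(1,1,1,1,1,1,1,1,1).

Boundary ∂_2: C_2 → C_1 sends each 2-simplex [p,q,r] to [q,r] − [p,r] + [p,q]. For instance
  ∂[v_4,v_5,v_7] = [v_5,v_7] − [v_4,v_7] + [v_4,v_5],
  ∂[v_5,v_8,v_9] = [v_8,v_9] − [v_5,v_9] + [v_5,v_8].
The 28×18 boundary matrix has rank 17 and Smith normal form diag(1,1,1,1,1,1,1,1,1,1,1,1,1,1,1,1,1).

Computing H_k = (kernel of ∂_k) / (image of ∂_{k+1}):

  H_0: rank C_0 − rank ∂_1 = 11 − 9 = 2, and the invariant factors of ∂_1 are all 1, so H_0 = Z^2.
  H_1: rank ker ∂_1 − rank ∂_2 = (28 − 9) − 17 = 2, and the invariant factors of ∂_2 are all 1, so H_1 = Z^2.
  H_2: rank ker ∂_2 − rank ∂_3 = (18 − 17) − 0 = 1, and there is no ∂_3, so H_2 = Z.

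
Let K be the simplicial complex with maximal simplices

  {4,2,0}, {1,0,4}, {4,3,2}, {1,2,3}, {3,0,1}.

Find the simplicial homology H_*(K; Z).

H_0 ≅ Z,  H_1 ≅ Z,  H_2 = 0.

We work with the vertex ordering 0 < 1 < 2 < 3 < 4. The simplices of K, each written with vertices in increasing order, are:

  0-simplices (5): [0], [1], [2], [3], [4]
  1-simplices (10): [0,1], [0,2], [0,3], [0,4], [1,2], [1,3], [1,4], [2,3], [2,4], [3,4]
  2-simplices (5): [0,1,3], [0,1,4], [0,2,4], [1,2,3], [2,3,4]

giving chain groups C_0 ≅ Z^5, C_1 ≅ Z^10, C_2 ≅ Z^5.

Boundary ∂_1: C_1 → C_0 is given by ∂[p,q] = [q] − [p].
As a 5×10 matrix over Z this has rank 4, with invariant factors (1,1,1,1).

Boundary ∂_2: C_2 → C_1 maps a triangle to the signed sum of its edges. For instance
  ∂[2,3,4] = [3,4] − [2,4] + [2,3],
  ∂[0,1,4] = [1,4] − [0,4] + [0,1].
The resulting 10×5 matrix has rank 5, and its Smith normal form has invariant factors (1,1,1,1,1).

Now H_k = ker ∂_k / im ∂_{k+1}, so:

  H_0: rank C_0 − rank ∂_1 = 5 − 4 = 1, and the invariant factors of ∂_1 are all 1, so H_0 = Z.
  H_1: rank ker ∂_1 − rank ∂_2 = (10 − 4) − 5 = 1, and the invariant factors of ∂_2 are all 1, so H_1 = Z.
  H_2: rank ker ∂_2 − rank ∂_3 = (5 − 5) − 0 = 0, and there is no ∂_3, so H_2 = 0.

(K is a triangulation of the Möbius band.)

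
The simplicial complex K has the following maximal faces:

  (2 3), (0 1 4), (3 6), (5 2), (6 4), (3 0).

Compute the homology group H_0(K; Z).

We work with the vertex ordering 0 < 1 < 2 < 3 < 4 < 5 < 6. The simplices of K, each written with vertices in increasing order, are:

  0-simplices (7): [0], [1], [2], [3], [4], [5], [6]
  1-simplices (8): [0,1], [0,3], [0,4], [1,4], [2,3], [2,5], [3,6], [4,6]
  2-simplices (1): [0,1,4]

Hence C_0 ≅ Z^7, C_1 ≅ Z^8, C_2 ≅ Z^1.

∂_1: C_1 → C_0 maps an edge to its endpoints' difference, ∂[p,q] = q − p. For instance
  ∂[4,6] = [6] − [4].
The resulting 7×8 matrix has rank 6, and its Smith normal form has invariant factors (1,1,1,1,1,1).

The boundary map ∂_2: C_2 → C_1 sends each 2-simplex [p,q,r] to [q,r] − [p,r] + [p,q]. For instance
  ∂[0,1,4] = [1,4] − [0,4] + [0,1].
As a 8×1 matrix over Z this has rank 1, with invariant factors (1).

From H_k ≅ ker(∂_k) / im(∂_{k+1}) we obtain:

  H_0: rank C_0 − rank ∂_1 = 7 − 6 = 1, and the invariant factors of ∂_1 are all 1, so H_0 ≅ Z.

H_0 ≅ Z.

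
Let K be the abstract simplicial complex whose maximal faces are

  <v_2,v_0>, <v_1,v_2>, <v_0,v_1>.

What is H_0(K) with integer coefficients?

Fix the vertex order v_0 < v_1 < v_2 and write every simplex with vertices in increasing order. Then dim K = 1 and the simplices of K are:

  0-simplices (3): [v_0], [v_1], [v_2]
  1-simplices (3): [v_0,v_1], [v_0,v_2], [v_1,v_2]

so the chain groups are C_0 ≅ Z^3, C_1 ≅ Z^3.

The boundary map ∂_1: C_1 → C_0 maps an edge to its endpoints' difference, ∂[p,q] = q − p. For instance
  ∂[v_0,v_1] = [v_1] − [v_0].
The 3×3 boundary matrix has rank 2 and Smith normal form diag(1,1).

Now H_k = ker ∂_k / im ∂_{k+1}, so:

  H_0: rank C_0 − rank ∂_1 = 3 − 2 = 1, and the invariant factors of ∂_1 are all 1, so H_0 ≅ Z.

H_0 ≅ Z.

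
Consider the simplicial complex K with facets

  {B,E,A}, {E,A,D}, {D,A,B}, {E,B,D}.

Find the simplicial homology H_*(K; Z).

H_0 = Z,  H_1 = 0,  H_2 = Z.

K has 4 vertices, 6 edges, 4 triangles.
rank ∂_0 = 0, rank ∂_1 = 3 ⇒ b_0 = 4 − 0 − 3 = 1; all invariant factors of ∂_1 are 1 so no torsion. So H_0 = Z.
rank ∂_1 = 3, rank ∂_2 = 3 ⇒ b_1 = 6 − 3 − 3 = 0; all invariant factors of ∂_2 are 1 so no torsion. So H_1 = 0.
rank ∂_2 = 3, rank ∂_3 = 0 ⇒ b_2 = 4 − 3 − 0 = 1. So H_2 = Z.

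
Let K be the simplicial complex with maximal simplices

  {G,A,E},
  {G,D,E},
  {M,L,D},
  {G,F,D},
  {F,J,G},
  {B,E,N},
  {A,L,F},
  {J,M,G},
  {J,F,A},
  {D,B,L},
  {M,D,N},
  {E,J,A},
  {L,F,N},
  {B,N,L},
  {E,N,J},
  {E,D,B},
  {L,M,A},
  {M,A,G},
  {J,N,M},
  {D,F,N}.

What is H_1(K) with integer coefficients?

Order the vertices as A < B < D < E < F < G < J < L < M < N. Listing each simplex with vertices in this order, K has dimension 2 with simplices:

  0-simplices (10): A, B, D, E, F, G, J, L, M, N
  1-simplices (30): AE, AF, AG, AJ, AL, AM, BD, BE, BL, BN, DE, DF, DG, DL, DM, DN, EG, EJ, EN, FG, FJ, FL, FN, GJ, GM, JM, JN, LM, LN, MN
  2-simplices (20): AEG, AEJ, AFJ, AFL, AGM, ALM, BDE, BDL, BEN, BLN, DEG, DFG, DFN, DLM, DMN, EJN, FGJ, FLN, GJM, JMN

so the chain groups are C_0 ≅ Z^10, C_1 ≅ Z^30, C_2 ≅ Z^20.

∂_1: C_1 → C_0 maps an edge to its endpoints' difference, ∂[p,q] = q − p. For instance
  ∂EJ = J − E.
This gives a 10×30 integer matrix of rank 9; reducing to Smith normal form yields diagonal entries (1,1,1,1,1,1,1,1,1).

The boundary map ∂_2: C_2 → C_1 acts by ∂[p,q,r] = [q,r] − [p,r] + [p,q]. For instance
  ∂BDE = DE − BE + BD,
  ∂BDL = DL − BL + BD.
The 30×20 boundary matrix has rank 20 and Smith normal form diag(1,1,1,1,1,1,1,1,1,1,1,1,1,1,1,1,1,1,1,2).

Now H_k = ker ∂_k / im ∂_{k+1}, so:

  H_1: rank ker ∂_1 − rank ∂_2 = (30 − 9) − 20 = 1, and ∂_2 has invariant factor 2 > 1, so H_1 ≅ Z ⊕ Z/2Z.

(K is a triangulation of the Klein bottle.)

H_1 = Z ⊕ Z/2Z.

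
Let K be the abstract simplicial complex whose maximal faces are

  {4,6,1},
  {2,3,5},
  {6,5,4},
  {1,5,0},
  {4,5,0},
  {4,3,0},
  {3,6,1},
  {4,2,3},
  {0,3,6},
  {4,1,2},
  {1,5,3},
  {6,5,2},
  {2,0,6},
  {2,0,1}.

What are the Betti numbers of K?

b_0 = 1, b_1 = 2, b_2 = 1.

Order the vertices as 0 < 1 < 2 < 3 < 4 < 5 < 6. Listing each simplex with vertices in this order, K has dimension 2 with simplices:

  0-simplices (7): [0], [1], [2], [3], [4], [5], [6]
  1-simplices (21): [0,1], [0,2], [0,3], [0,4], [0,5], [0,6], [1,2], [1,3], [1,4], [1,5], [1,6], [2,3], [2,4], [2,5], [2,6], [3,4], [3,5], [3,6], [4,5], [4,6], [5,6]
  2-simplices (14): [0,1,2], [0,1,5], [0,2,6], [0,3,4], [0,3,6], [0,4,5], [1,2,4], [1,3,5], [1,3,6], [1,4,6], [2,3,4], [2,3,5], [2,5,6], [4,5,6]

Hence C_0 ≅ Z^7, C_1 ≅ Z^21, C_2 ≅ Z^14.

Boundary ∂_1: C_1 → C_0 maps an edge to its endpoints' difference, ∂[p,q] = q − p.
The resulting 7×21 matrix has rank 6, and its Smith normal form has invariant factors (1,1,1,1,1,1).

The boundary map ∂_2: C_2 → C_1 maps a triangle to the signed sum of its edges. For instance
  ∂[1,4,6] = [4,6] − [1,6] + [1,4],
  ∂[1,3,5] = [3,5] − [1,5] + [1,3].
As a 21×14 matrix over Z this has rank 13, with invariant factors (1,1,1,1,1,1,1,1,1,1,1,1,1).

Reading off H_k = ker ∂_k / im ∂_{k+1}:

  H_0: rank C_0 − rank ∂_1 = 7 − 6 = 1, and the invariant factors of ∂_1 are all 1, so H_0 ≅ Z.
  H_1: rank ker ∂_1 − rank ∂_2 = (21 − 6) − 13 = 2, and the invariant factors of ∂_2 are all 1, so H_1 ≅ Z^2.
  H_2: rank ker ∂_2 − rank ∂_3 = (14 − 13) − 0 = 1, and there is no ∂_3, so H_2 ≅ Z.

Hence the Betti numbers are b_0 = 1, b_1 = 2, b_2 = 1.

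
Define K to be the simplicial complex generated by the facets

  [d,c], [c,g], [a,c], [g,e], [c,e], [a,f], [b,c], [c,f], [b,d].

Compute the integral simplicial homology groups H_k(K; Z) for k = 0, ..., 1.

H_0 ≅ Z,  H_1 ≅ Z^3.

Take the total order a < b < c < d < e < f < g on the vertex set. Then K (dimension 1) consists of the simplices:

  0-simplices (7): a, b, c, d, e, f, g
  1-simplices (9): ac, af, bc, bd, cd, ce, cf, cg, eg

so the chain groups are C_0 ≅ Z^7, C_1 ≅ Z^9.

The boundary map ∂_1: C_1 → C_0 sends each edge [p,q] (with p < q) to q − p.
This gives a 7×9 integer matrix of rank 6; reducing to Smith normal form yields diagonal entries (1,1,1,1,1,1).

Now H_k = ker ∂_k / im ∂_{k+1}, so:

  H_0: rank C_0 − rank ∂_1 = 7 − 6 = 1, and the invariant factors of ∂_1 are all 1, so H_0 ≅ Z.
  H_1: rank ker ∂_1 − rank ∂_2 = (9 − 6) − 0 = 3, and there is no ∂_2, so H_1 ≅ Z^3.

As a check, the Euler characteristic is 7 − 9 = -2, which agrees with 1 − 3 = -2.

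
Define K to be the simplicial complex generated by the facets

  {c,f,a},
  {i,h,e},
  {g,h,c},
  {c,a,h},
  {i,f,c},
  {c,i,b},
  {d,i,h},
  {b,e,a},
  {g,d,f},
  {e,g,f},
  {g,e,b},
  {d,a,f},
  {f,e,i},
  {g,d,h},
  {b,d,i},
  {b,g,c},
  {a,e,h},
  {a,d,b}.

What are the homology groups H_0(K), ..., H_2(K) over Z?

H_0 ≅ Z,  H_1 ≅ Z^2,  H_2 ≅ Z.

We work with the vertex ordering a < b < c < d < e < f < g < h < i. The simplices of K, each written with vertices in increasing order, are:

  0-simplices (9): a, b, c, d, e, f, g, h, i
  1-simplices (27): ab, ac, ad, ae, af, ah, bc, bd, be, bg, bi, cf, cg, ch, ci, df, dg, dh, di, ef, eg, eh, ei, fg, fi, gh, hi
  2-simplices (18): abd, abe, acf, ach, adf, aeh, bcg, bci, bdi, beg, cfi, cgh, dfg, dgh, dhi, efg, efi, ehi

giving chain groups C_0 ≅ Z^9, C_1 ≅ Z^27, C_2 ≅ Z^18.

Boundary ∂_1: C_1 → C_0 is given by ∂[p,q] = [q] − [p]. For instance
  ∂bg = g − b.
As a 9×27 matrix over Z this has rank 8, with invariant factors (1,1,1,1,1,1,1,1).

∂_2: C_2 → C_1 sends each 2-simplex [p,q,r] to [q,r] − [p,r] + [p,q]. For instance
  ∂dgh = gh − dh + dg,
  ∂cfi = fi − ci + cf.
This gives a 27×18 integer matrix of rank 17; reducing to Smith normal form yields diagonal entries (1,1,1,1,1,1,1,1,1,1,1,1,1,1,1,1,1).

Computing H_k = (kernel of ∂_k) / (image of ∂_{k+1}):

  H_0: rank C_0 − rank ∂_1 = 9 − 8 = 1, and the invariant factors of ∂_1 are all 1, so H_0 ≅ Z.
  H_1: rank ker ∂_1 − rank ∂_2 = (27 − 8) − 17 = 2, and the invariant factors of ∂_2 are all 1, so H_1 ≅ Z^2.
  H_2: rank ker ∂_2 − rank ∂_3 = (18 − 17) − 0 = 1, and there is no ∂_3, so H_2 ≅ Z.

(K is a triangulation of the torus T^2.)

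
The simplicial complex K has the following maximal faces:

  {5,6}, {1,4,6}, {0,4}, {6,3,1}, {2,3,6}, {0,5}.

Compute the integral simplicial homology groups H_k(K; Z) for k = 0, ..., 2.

We work with the vertex ordering 0 < 1 < 2 < 3 < 4 < 5 < 6. The simplices of K, each written with vertices in increasing order, are:

  0-simplices (7): [0], [1], [2], [3], [4], [5], [6]
  1-simplices (10): [0,4], [0,5], [1,3], [1,4], [1,6], [2,3], [2,6], [3,6], [4,6], [5,6]
  2-simplices (3): [1,3,6], [1,4,6], [2,3,6]

giving chain groups C_0 ≅ Z^7, C_1 ≅ Z^10, C_2 ≅ Z^3.

∂_1: C_1 → C_0 is given by ∂[p,q] = [q] − [p].
As a 7×10 matrix over Z this has rank 6, with invariant factors (1,1,1,1,1,1).

∂_2: C_2 → C_1 sends each 2-simplex [p,q,r] to [q,r] − [p,r] + [p,q]. For instance
  ∂[2,3,6] = [3,6] − [2,6] + [2,3],
  ∂[1,3,6] = [3,6] − [1,6] + [1,3].
This gives a 10×3 integer matrix of rank 3; reducing to Smith normal form yields diagonal entries (1,1,1).

From H_k ≅ ker(∂_k) / im(∂_{k+1}) we obtain:

  H_0: rank C_0 − rank ∂_1 = 7 − 6 = 1, and the invariant factors of ∂_1 are all 1, so H_0 = Z.
  H_1: rank ker ∂_1 − rank ∂_2 = (10 − 6) − 3 = 1, and the invariant factors of ∂_2 are all 1, so H_1 = Z.
  H_2: rank ker ∂_2 − rank ∂_3 = (3 − 3) − 0 = 0, and there is no ∂_3, so H_2 = 0.

H_0 ≅ Z,  H_1 ≅ Z,  H_2 = 0.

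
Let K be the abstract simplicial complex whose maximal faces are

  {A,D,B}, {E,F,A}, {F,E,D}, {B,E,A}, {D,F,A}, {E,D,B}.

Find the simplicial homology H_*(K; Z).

H_0 = Z,  H_1 = 0,  H_2 = Z.

We work with the vertex ordering A < B < D < E < F. The simplices of K, each written with vertices in increasing order, are:

  0-simplices (5): A, B, D, E, F
  1-simplices (9): AB, AD, AE, AF, BD, BE, DE, DF, EF
  2-simplices (6): ABD, ABE, ADF, AEF, BDE, DEF

so the chain groups are C_0 ≅ Z^5, C_1 ≅ Z^9, C_2 ≅ Z^6.

Boundary ∂_1: C_1 → C_0 is given by ∂[p,q] = [q] − [p].
The resulting 5×9 matrix has rank 4, and its Smith normal form has invariant factors (1,1,1,1).

Boundary ∂_2: C_2 → C_1 acts by ∂[p,q,r] = [q,r] − [p,r] + [p,q]. For instance
  ∂ADF = DF − AF + AD,
  ∂ABE = BE − AE + AB.
The 9×6 boundary matrix has rank 5 and Smith normal form diag(1,1,1,1,1).

From H_k ≅ ker(∂_k) / im(∂_{k+1}) we obtain:

  H_0: rank C_0 − rank ∂_1 = 5 − 4 = 1, and the invariant factors of ∂_1 are all 1, so H_0 ≅ Z.
  H_1: rank ker ∂_1 − rank ∂_2 = (9 − 4) − 5 = 0, and the invariant factors of ∂_2 are all 1, so H_1 ≅ 0.
  H_2: rank ker ∂_2 − rank ∂_3 = (6 − 5) − 0 = 1, and there is no ∂_3, so H_2 ≅ Z.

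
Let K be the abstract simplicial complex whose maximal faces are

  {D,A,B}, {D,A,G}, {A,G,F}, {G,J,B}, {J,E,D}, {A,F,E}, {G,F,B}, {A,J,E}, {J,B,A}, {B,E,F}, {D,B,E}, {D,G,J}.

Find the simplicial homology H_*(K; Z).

K has 7 vertices, 18 edges, 12 triangles.
rank ∂_0 = 0, rank ∂_1 = 6 ⇒ b_0 = 7 − 0 − 6 = 1; all invariant factors of ∂_1 are 1 so no torsion. So H_0 = Z.
rank ∂_1 = 6, rank ∂_2 = 12 ⇒ b_1 = 18 − 6 − 12 = 0; ∂_2 has invariant factor(s) [2] giving torsion. So H_1 = Z/2.
rank ∂_2 = 12, rank ∂_3 = 0 ⇒ b_2 = 12 − 12 − 0 = 0. So H_2 = 0.

H_0 ≅ Z,  H_1 ≅ Z/2,  H_2 = 0.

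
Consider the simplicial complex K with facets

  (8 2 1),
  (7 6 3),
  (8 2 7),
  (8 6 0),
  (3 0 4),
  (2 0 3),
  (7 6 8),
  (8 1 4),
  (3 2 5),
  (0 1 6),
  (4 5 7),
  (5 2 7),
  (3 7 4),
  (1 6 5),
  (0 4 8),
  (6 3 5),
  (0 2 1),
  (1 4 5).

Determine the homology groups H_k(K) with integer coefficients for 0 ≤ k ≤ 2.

H_0 ≅ Z,  H_1 ≅ Z ⊕ Z/2,  H_2 = 0.

K has 9 vertices, 27 edges, 18 triangles.
rank ∂_0 = 0, rank ∂_1 = 8 ⇒ b_0 = 9 − 0 − 8 = 1; all invariant factors of ∂_1 are 1 so no torsion. So H_0 = Z.
rank ∂_1 = 8, rank ∂_2 = 18 ⇒ b_1 = 27 − 8 − 18 = 1; ∂_2 has invariant factor(s) [2] giving torsion. So H_1 = Z ⊕ Z/2.
rank ∂_2 = 18, rank ∂_3 = 0 ⇒ b_2 = 18 − 18 − 0 = 0. So H_2 = 0.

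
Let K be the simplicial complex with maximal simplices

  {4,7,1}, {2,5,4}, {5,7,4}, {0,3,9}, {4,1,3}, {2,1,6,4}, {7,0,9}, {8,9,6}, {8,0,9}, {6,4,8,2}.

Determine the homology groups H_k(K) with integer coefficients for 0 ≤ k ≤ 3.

H_0 ≅ Z,  H_1 ≅ Z^2,  H_2 = 0,  H_3 = 0.

Take the total order 0 < 1 < 2 < 3 < 4 < 5 < 6 < 7 < 8 < 9 on the vertex set. Then K (dimension 3) consists of the simplices:

  0-simplices (10): [0], [1], [2], [3], [4], [5], [6], [7], [8], [9]
  1-simplices (24): (24 of them)
  2-simplices (15): [0,3,9], [0,7,9], [0,8,9], [1,2,4], [1,2,6], [1,3,4], [1,4,6], [1,4,7], [2,4,5], [2,4,6], [2,4,8], [2,6,8], [4,5,7], [4,6,8], [6,8,9]
  3-simplices (2): [1,2,4,6], [2,4,6,8]

so the chain groups are C_0 ≅ Z^10, C_1 ≅ Z^24, C_2 ≅ Z^15, C_3 ≅ Z^2.

The boundary map ∂_1: C_1 → C_0 maps an edge to its endpoints' difference, ∂[p,q] = q − p. For instance
  ∂[3,4] = [4] − [3].
This gives a 10×24 integer matrix of rank 9; reducing to Smith normal form yields diagonal entries (1,1,1,1,1,1,1,1,1).

Boundary ∂_2: C_2 → C_1 acts by ∂[p,q,r] = [q,r] − [p,r] + [p,q]. For instance
  ∂[1,4,6] = [4,6] − [1,6] + [1,4],
  ∂[6,8,9] = [8,9] − [6,9] + [6,8].
The resulting 24×15 matrix has rank 13, and its Smith normal form has invariant factors (1,1,1,1,1,1,1,1,1,1,1,1,1).

The boundary map ∂_3: C_3 → C_2 sends each 3-simplex σ to the alternating sum Σ_i (−1)^i (σ with its i-th vertex removed). For instance
  ∂[1,2,4,6] = [2,4,6] − [1,4,6] + [1,2,6] − [1,2,4],
  ∂[2,4,6,8] = [4,6,8] − [2,6,8] + [2,4,8] − [2,4,6].
The 15×2 boundary matrix has rank 2 and Smith normal form diag(1,1).

Computing H_k = (kernel of ∂_k) / (image of ∂_{k+1}):

  H_0: rank C_0 − rank ∂_1 = 10 − 9 = 1, and the invariant factors of ∂_1 are all 1, so H_0 = Z.
  H_1: rank ker ∂_1 − rank ∂_2 = (24 − 9) − 13 = 2, and the invariant factors of ∂_2 are all 1, so H_1 = Z^2.
  H_2: rank ker ∂_2 − rank ∂_3 = (15 − 13) − 2 = 0, and the invariant factors of ∂_3 are all 1, so H_2 = 0.
  H_3: rank ker ∂_3 − rank ∂_4 = (2 − 2) − 0 = 0, and there is no ∂_4, so H_3 = 0.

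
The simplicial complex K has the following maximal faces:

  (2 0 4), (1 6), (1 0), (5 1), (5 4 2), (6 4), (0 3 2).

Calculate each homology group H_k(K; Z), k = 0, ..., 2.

Order the vertices as 0 < 1 < 2 < 3 < 4 < 5 < 6. Listing each simplex with vertices in this order, K has dimension 2 with simplices:

  0-simplices (7): [0], [1], [2], [3], [4], [5], [6]
  1-simplices (11): [0,1], [0,2], [0,3], [0,4], [1,5], [1,6], [2,3], [2,4], [2,5], [4,5], [4,6]
  2-simplices (3): [0,2,3], [0,2,4], [2,4,5]

giving chain groups C_0 ≅ Z^7, C_1 ≅ Z^11, C_2 ≅ Z^3.

The boundary map ∂_1: C_1 → C_0 maps an edge to its endpoints' difference, ∂[p,q] = q − p.
The 7×11 boundary matrix has rank 6 and Smith normal form diag(1,1,1,1,1,1).

The boundary map ∂_2: C_2 → C_1 sends each 2-simplex [p,q,r] to [q,r] − [p,r] + [p,q]. For instance
  ∂[2,4,5] = [4,5] − [2,5] + [2,4],
  ∂[0,2,3] = [2,3] − [0,3] + [0,2].
The resulting 11×3 matrix has rank 3, and its Smith normal form has invariant factors (1,1,1).

Now H_k = ker ∂_k / im ∂_{k+1}, so:

  H_0: rank C_0 − rank ∂_1 = 7 − 6 = 1, and the invariant factors of ∂_1 are all 1, so H_0 = Z.
  H_1: rank ker ∂_1 − rank ∂_2 = (11 − 6) − 3 = 2, and the invariant factors of ∂_2 are all 1, so H_1 = Z^2.
  H_2: rank ker ∂_2 − rank ∂_3 = (3 − 3) − 0 = 0, and there is no ∂_3, so H_2 = 0.

H_0 = Z,  H_1 = Z^2,  H_2 = 0.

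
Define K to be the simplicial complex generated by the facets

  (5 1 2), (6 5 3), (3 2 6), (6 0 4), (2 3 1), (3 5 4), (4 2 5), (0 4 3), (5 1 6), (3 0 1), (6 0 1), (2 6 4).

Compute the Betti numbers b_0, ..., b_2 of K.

b_0 = 1, b_1 = 0, b_2 = 0.

Take the total order 0 < 1 < 2 < 3 < 4 < 5 < 6 on the vertex set. Then K (dimension 2) consists of the simplices:

  0-simplices (7): [0], [1], [2], [3], [4], [5], [6]
  1-simplices (18): [0,1], [0,3], [0,4], [0,6], [1,2], [1,3], [1,5], [1,6], [2,3], [2,4], [2,5], [2,6], [3,4], [3,5], [3,6], [4,5], [4,6], [5,6]
  2-simplices (12): [0,1,3], [0,1,6], [0,3,4], [0,4,6], [1,2,3], [1,2,5], [1,5,6], [2,3,6], [2,4,5], [2,4,6], [3,4,5], [3,5,6]

Hence C_0 ≅ Z^7, C_1 ≅ Z^18, C_2 ≅ Z^12.

The boundary map ∂_1: C_1 → C_0 sends each edge [p,q] (with p < q) to q − p.
This gives a 7×18 integer matrix of rank 6; reducing to Smith normal form yields diagonal entries (1,1,1,1,1,1).

Boundary ∂_2: C_2 → C_1 maps a triangle to the signed sum of its edges. For instance
  ∂[2,4,5] = [4,5] − [2,5] + [2,4],
  ∂[1,2,5] = [2,5] − [1,5] + [1,2].
The 18×12 boundary matrix has rank 12 and Smith normal form diag(1,1,1,1,1,1,1,1,1,1,1,2).

Now H_k = ker ∂_k / im ∂_{k+1}, so:

  H_0: rank C_0 − rank ∂_1 = 7 − 6 = 1, and the invariant factors of ∂_1 are all 1, so H_0 ≅ Z.
  H_1: rank ker ∂_1 − rank ∂_2 = (18 − 6) − 12 = 0, and ∂_2 has invariant factor 2 > 1, so H_1 ≅ Z_2.
  H_2: rank ker ∂_2 − rank ∂_3 = (12 − 12) − 0 = 0, and there is no ∂_3, so H_2 ≅ 0.

(K is a triangulation of the real projective plane RP^2.)

Hence the Betti numbers are b_0 = 1, b_1 = 0, b_2 = 0.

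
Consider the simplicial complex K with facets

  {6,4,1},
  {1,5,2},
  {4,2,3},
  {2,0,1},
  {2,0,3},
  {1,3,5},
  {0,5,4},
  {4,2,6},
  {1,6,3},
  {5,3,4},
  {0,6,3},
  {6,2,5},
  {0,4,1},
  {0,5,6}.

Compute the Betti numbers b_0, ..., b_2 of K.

Order the vertices as 0 < 1 < 2 < 3 < 4 < 5 < 6. Listing each simplex with vertices in this order, K has dimension 2 with simplices:

  0-simplices (7): [0], [1], [2], [3], [4], [5], [6]
  1-simplices (21): [0,1], [0,2], [0,3], [0,4], [0,5], [0,6], [1,2], [1,3], [1,4], [1,5], [1,6], [2,3], [2,4], [2,5], [2,6], [3,4], [3,5], [3,6], [4,5], [4,6], [5,6]
  2-simplices (14): [0,1,2], [0,1,4], [0,2,3], [0,3,6], [0,4,5], [0,5,6], [1,2,5], [1,3,5], [1,3,6], [1,4,6], [2,3,4], [2,4,6], [2,5,6], [3,4,5]

giving chain groups C_0 ≅ Z^7, C_1 ≅ Z^21, C_2 ≅ Z^14.

∂_1: C_1 → C_0 sends each edge [p,q] (with p < q) to q − p. For instance
  ∂[1,4] = [4] − [1].
The resulting 7×21 matrix has rank 6, and its Smith normal form has invariant factors (1,1,1,1,1,1).

The boundary map ∂_2: C_2 → C_1 sends each 2-simplex [p,q,r] to [q,r] − [p,r] + [p,q]. For instance
  ∂[3,4,5] = [4,5] − [3,5] + [3,4],
  ∂[2,3,4] = [3,4] − [2,4] + [2,3].
The resulting 21×14 matrix has rank 13, and its Smith normal form has invariant factors (1,1,1,1,1,1,1,1,1,1,1,1,1).

Reading off H_k = ker ∂_k / im ∂_{k+1}:

  H_0: rank C_0 − rank ∂_1 = 7 − 6 = 1, and the invariant factors of ∂_1 are all 1, so H_0 ≅ Z.
  H_1: rank ker ∂_1 − rank ∂_2 = (21 − 6) − 13 = 2, and the invariant factors of ∂_2 are all 1, so H_1 ≅ Z^2.
  H_2: rank ker ∂_2 − rank ∂_3 = (14 − 13) − 0 = 1, and there is no ∂_3, so H_2 ≅ Z.

As a check, the Euler characteristic is 7 − 21 + 14 = 0, which agrees with 1 − 2 + 1 = 0.
(K is a triangulation of the torus T^2.)

Hence the Betti numbers are b_0 = 1, b_1 = 2, b_2 = 1.

b_0 = 1, b_1 = 2, b_2 = 1.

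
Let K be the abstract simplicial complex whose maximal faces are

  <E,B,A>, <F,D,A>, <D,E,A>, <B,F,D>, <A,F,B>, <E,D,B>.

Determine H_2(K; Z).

Fix the vertex order A < B < D < E < F and write every simplex with vertices in increasing order. Then dim K = 2 and the simplices of K are:

  0-simplices (5): A, B, D, E, F
  1-simplices (9): AB, AD, AE, AF, BD, BE, BF, DE, DF
  2-simplices (6): ABE, ABF, ADE, ADF, BDE, BDF

Hence C_0 ≅ Z^5, C_1 ≅ Z^9, C_2 ≅ Z^6.

Boundary ∂_1: C_1 → C_0 is given by ∂[p,q] = [q] − [p]. For instance
  ∂DF = F − D.
As a 5×9 matrix over Z this has rank 4, with invariant factors (1,1,1,1).

∂_2: C_2 → C_1 maps a triangle to the signed sum of its edges. For instance
  ∂BDF = DF − BF + BD,
  ∂ABF = BF − AF + AB.
The 9×6 boundary matrix has rank 5 and Smith normal form diag(1,1,1,1,1).

Computing H_k = (kernel of ∂_k) / (image of ∂_{k+1}):

  H_2: rank ker ∂_2 − rank ∂_3 = (6 − 5) − 0 = 1, and there is no ∂_3, so H_2 = Z.

H_2 ≅ Z.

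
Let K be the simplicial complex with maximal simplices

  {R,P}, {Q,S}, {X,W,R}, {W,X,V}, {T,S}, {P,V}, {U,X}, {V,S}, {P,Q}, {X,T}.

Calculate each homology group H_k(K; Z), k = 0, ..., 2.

Order the vertices as P < Q < R < S < T < U < V < W < X. Listing each simplex with vertices in this order, K has dimension 2 with simplices:

  0-simplices (9): P, Q, R, S, T, U, V, W, X
  1-simplices (13): PQ, PR, PV, QS, RW, RX, ST, SV, TX, UX, VW, VX, WX
  2-simplices (2): RWX, VWX

giving chain groups C_0 ≅ Z^9, C_1 ≅ Z^13, C_2 ≅ Z^2.

Boundary ∂_1: C_1 → C_0 sends each edge [p,q] (with p < q) to q − p. For instance
  ∂TX = X − T.
This gives a 9×13 integer matrix of rank 8; reducing to Smith normal form yields diagonal entries (1,1,1,1,1,1,1,1).

The boundary map ∂_2: C_2 → C_1 maps a triangle to the signed sum of its edges. For instance
  ∂RWX = WX − RX + RW,
  ∂VWX = WX − VX + VW.
This gives a 13×2 integer matrix of rank 2; reducing to Smith normal form yields diagonal entries (1,1).

Now H_k = ker ∂_k / im ∂_{k+1}, so:

  H_0: rank C_0 − rank ∂_1 = 9 − 8 = 1, and the invariant factors of ∂_1 are all 1, so H_0 = Z.
  H_1: rank ker ∂_1 − rank ∂_2 = (13 − 8) − 2 = 3, and the invariant factors of ∂_2 are all 1, so H_1 = Z^3.
  H_2: rank ker ∂_2 − rank ∂_3 = (2 − 2) − 0 = 0, and there is no ∂_3, so H_2 = 0.

As a check, the Euler characteristic is 9 − 13 + 2 = -2, which agrees with 1 − 3 + 0 = -2.

H_0 = Z,  H_1 = Z^3,  H_2 = 0.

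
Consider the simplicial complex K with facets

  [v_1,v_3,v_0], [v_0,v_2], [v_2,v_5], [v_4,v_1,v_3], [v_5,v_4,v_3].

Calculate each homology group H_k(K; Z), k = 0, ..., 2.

Fix the vertex order v_0 < v_1 < v_2 < v_3 < v_4 < v_5 and write every simplex with vertices in increasing order. Then dim K = 2 and the simplices of K are:

  0-simplices (6): [v_0], [v_1], [v_2], [v_3], [v_4], [v_5]
  1-simplices (9): [v_0,v_1], [v_0,v_2], [v_0,v_3], [v_1,v_3], [v_1,v_4], [v_2,v_5], [v_3,v_4], [v_3,v_5], [v_4,v_5]
  2-simplices (3): [v_0,v_1,v_3], [v_1,v_3,v_4], [v_3,v_4,v_5]

giving chain groups C_0 ≅ Z^6, C_1 ≅ Z^9, C_2 ≅ Z^3.

Boundary ∂_1: C_1 → C_0 maps an edge to its endpoints' difference, ∂[p,q] = q − p.
As a 6×9 matrix over Z this has rank 5, with invariant factors (1,1,1,1,1).

Boundary ∂_2: C_2 → C_1 maps a triangle to the signed sum of its edges. For instance
  ∂[v_3,v_4,v_5] = [v_4,v_5] − [v_3,v_5] + [v_3,v_4],
  ∂[v_1,v_3,v_4] = [v_3,v_4] − [v_1,v_4] + [v_1,v_3].
This gives a 9×3 integer matrix of rank 3; reducing to Smith normal form yields diagonal entries (1,1,1).

Now H_k = ker ∂_k / im ∂_{k+1}, so:

  H_0: rank C_0 − rank ∂_1 = 6 − 5 = 1, and the invariant factors of ∂_1 are all 1, so H_0 = Z.
  H_1: rank ker ∂_1 − rank ∂_2 = (9 − 5) − 3 = 1, and the invariant factors of ∂_2 are all 1, so H_1 = Z.
  H_2: rank ker ∂_2 − rank ∂_3 = (3 − 3) − 0 = 0, and there is no ∂_3, so H_2 = 0.

As a check, the Euler characteristic is 6 − 9 + 3 = 0, which agrees with 1 − 1 + 0 = 0.

H_0 ≅ Z,  H_1 ≅ Z,  H_2 = 0.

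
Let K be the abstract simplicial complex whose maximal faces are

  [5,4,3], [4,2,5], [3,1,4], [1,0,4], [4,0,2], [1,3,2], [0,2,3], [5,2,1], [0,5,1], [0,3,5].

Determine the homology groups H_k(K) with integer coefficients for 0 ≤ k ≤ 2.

Fix the vertex order 0 < 1 < 2 < 3 < 4 < 5 and write every simplex with vertices in increasing order. Then dim K = 2 and the simplices of K are:

  0-simplices (6): [0], [1], [2], [3], [4], [5]
  1-simplices (15): [0,1], [0,2], [0,3], [0,4], [0,5], [1,2], [1,3], [1,4], [1,5], [2,3], [2,4], [2,5], [3,4], [3,5], [4,5]
  2-simplices (10): [0,1,4], [0,1,5], [0,2,3], [0,2,4], [0,3,5], [1,2,3], [1,2,5], [1,3,4], [2,4,5], [3,4,5]

so the chain groups are C_0 ≅ Z^6, C_1 ≅ Z^15, C_2 ≅ Z^10.

The boundary map ∂_1: C_1 → C_0 is given by ∂[p,q] = [q] − [p].
The 6×15 boundary matrix has rank 5 and Smith normal form diag(1,1,1,1,1).

The boundary map ∂_2: C_2 → C_1 sends each 2-simplex [p,q,r] to [q,r] − [p,r] + [p,q]. For instance
  ∂[0,3,5] = [3,5] − [0,5] + [0,3],
  ∂[0,1,4] = [1,4] − [0,4] + [0,1].
This gives a 15×10 integer matrix of rank 10; reducing to Smith normal form yields diagonal entries (1,1,1,1,1,1,1,1,1,2).

Reading off H_k = ker ∂_k / im ∂_{k+1}:

  H_0: rank C_0 − rank ∂_1 = 6 − 5 = 1, and the invariant factors of ∂_1 are all 1, so H_0 = Z.
  H_1: rank ker ∂_1 − rank ∂_2 = (15 − 5) − 10 = 0, and ∂_2 has invariant factor 2 > 1, so H_1 = Z_2.
  H_2: rank ker ∂_2 − rank ∂_3 = (10 − 10) − 0 = 0, and there is no ∂_3, so H_2 = 0.

(K is a triangulation of the real projective plane RP^2.)

H_0 ≅ Z,  H_1 ≅ Z_2,  H_2 = 0.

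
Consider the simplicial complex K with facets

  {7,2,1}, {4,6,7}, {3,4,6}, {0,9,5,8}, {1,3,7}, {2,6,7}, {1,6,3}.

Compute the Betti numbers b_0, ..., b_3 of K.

b_0 = 2, b_1 = 1, b_2 = 0, b_3 = 0.

Fix the vertex order 0 < 1 < 2 < 3 < 4 < 5 < 6 < 7 < 8 < 9 and write every simplex with vertices in increasing order. Then dim K = 3 and the simplices of K are:

  0-simplices (10): [0], [1], [2], [3], [4], [5], [6], [7], [8], [9]
  1-simplices (18): [0,5], [0,8], [0,9], [1,2], [1,3], [1,6], [1,7], [2,6], [2,7], [3,4], [3,6], [3,7], [4,6], [4,7], [5,8], [5,9], [6,7], [8,9]
  2-simplices (10): [0,5,8], [0,5,9], [0,8,9], [1,2,7], [1,3,6], [1,3,7], [2,6,7], [3,4,6], [4,6,7], [5,8,9]
  3-simplices (1): [0,5,8,9]

giving chain groups C_0 ≅ Z^10, C_1 ≅ Z^18, C_2 ≅ Z^10, C_3 ≅ Z^1.

The boundary map ∂_1: C_1 → C_0 maps an edge to its endpoints' difference, ∂[p,q] = q − p. For instance
  ∂[1,6] = [6] − [1].
As a 10×18 matrix over Z this has rank 8, with invariant factors (1,1,1,1,1,1,1,1).

The boundary map ∂_2: C_2 → C_1 sends each 2-simplex [p,q,r] to [q,r] − [p,r] + [p,q]. For instance
  ∂[5,8,9] = [8,9] − [5,9] + [5,8],
  ∂[0,8,9] = [8,9] − [0,9] + [0,8].
The 18×10 boundary matrix has rank 9 and Smith normal form diag(1,1,1,1,1,1,1,1,1).

∂_3: C_3 → C_2 sends each 3-simplex σ to the alternating sum Σ_i (−1)^i (σ with its i-th vertex removed). For instance
  ∂[0,5,8,9] = [5,8,9] − [0,8,9] + [0,5,9] − [0,5,8].
The resulting 10×1 matrix has rank 1, and its Smith normal form has invariant factors (1).

Reading off H_k = ker ∂_k / im ∂_{k+1}:

  H_0: rank C_0 − rank ∂_1 = 10 − 8 = 2, and the invariant factors of ∂_1 are all 1, so H_0 = Z^2.
  H_1: rank ker ∂_1 − rank ∂_2 = (18 − 8) − 9 = 1, and the invariant factors of ∂_2 are all 1, so H_1 = Z.
  H_2: rank ker ∂_2 − rank ∂_3 = (10 − 9) − 1 = 0, and the invariant factors of ∂_3 are all 1, so H_2 = 0.
  H_3: rank ker ∂_3 − rank ∂_4 = (1 − 1) − 0 = 0, and there is no ∂_4, so H_3 = 0.

(K is a triangulation of the disjoint union of the 3-simplex and the cylinder S^1 x I.)

Hence the Betti numbers are b_0 = 2, b_1 = 1, b_2 = 0, b_3 = 0.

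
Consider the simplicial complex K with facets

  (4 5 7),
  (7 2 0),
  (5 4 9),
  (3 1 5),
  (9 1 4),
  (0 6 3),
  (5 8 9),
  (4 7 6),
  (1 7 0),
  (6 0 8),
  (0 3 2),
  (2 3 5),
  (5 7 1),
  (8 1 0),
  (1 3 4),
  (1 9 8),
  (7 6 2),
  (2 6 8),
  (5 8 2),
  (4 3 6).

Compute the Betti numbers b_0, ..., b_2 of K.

b_0 = 1, b_1 = 1, b_2 = 0.

We work with the vertex ordering 0 < 1 < 2 < 3 < 4 < 5 < 6 < 7 < 8 < 9. The simplices of K, each written with vertices in increasing order, are:

  0-simplices (10): [0], [1], [2], [3], [4], [5], [6], [7], [8], [9]
  1-simplices (30): (30 of them)
  2-simplices (20): (20 of them)

giving chain groups C_0 ≅ Z^10, C_1 ≅ Z^30, C_2 ≅ Z^20.

The boundary map ∂_1: C_1 → C_0 is given by ∂[p,q] = [q] − [p].
The 10×30 boundary matrix has rank 9 and Smith normal form diag(1,1,1,1,1,1,1,1,1).

Boundary ∂_2: C_2 → C_1 sends each 2-simplex [p,q,r] to [q,r] − [p,r] + [p,q]. For instance
  ∂[2,5,8] = [5,8] − [2,8] + [2,5],
  ∂[4,5,7] = [5,7] − [4,7] + [4,5].
The 30×20 boundary matrix has rank 20 and Smith normal form diag(1,1,1,1,1,1,1,1,1,1,1,1,1,1,1,1,1,1,1,2).

Reading off H_k = ker ∂_k / im ∂_{k+1}:

  H_0: rank C_0 − rank ∂_1 = 10 − 9 = 1, and the invariant factors of ∂_1 are all 1, so H_0 = Z.
  H_1: rank ker ∂_1 − rank ∂_2 = (30 − 9) − 20 = 1, and ∂_2 has invariant factor 2 > 1, so H_1 = Z ⊕ Z/2.
  H_2: rank ker ∂_2 − rank ∂_3 = (20 − 20) − 0 = 0, and there is no ∂_3, so H_2 = 0.

As a check, the Euler characteristic is 10 − 30 + 20 = 0, which agrees with 1 − 1 + 0 = 0.

Hence the Betti numbers are b_0 = 1, b_1 = 1, b_2 = 0.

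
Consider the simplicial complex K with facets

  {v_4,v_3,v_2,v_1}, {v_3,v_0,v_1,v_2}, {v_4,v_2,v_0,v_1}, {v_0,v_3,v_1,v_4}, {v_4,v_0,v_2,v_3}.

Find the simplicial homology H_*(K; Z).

We work with the vertex ordering v_0 < v_1 < v_2 < v_3 < v_4. The simplices of K, each written with vertices in increasing order, are:

  0-simplices (5): [v_0], [v_1], [v_2], [v_3], [v_4]
  1-simplices (10): [v_0,v_1], [v_0,v_2], [v_0,v_3], [v_0,v_4], [v_1,v_2], [v_1,v_3], [v_1,v_4], [v_2,v_3], [v_2,v_4], [v_3,v_4]
  2-simplices (10): [v_0,v_1,v_2], [v_0,v_1,v_3], [v_0,v_1,v_4], [v_0,v_2,v_3], [v_0,v_2,v_4], [v_0,v_3,v_4], [v_1,v_2,v_3], [v_1,v_2,v_4], [v_1,v_3,v_4], [v_2,v_3,v_4]
  3-simplices (5): [v_0,v_1,v_2,v_3], [v_0,v_1,v_2,v_4], [v_0,v_1,v_3,v_4], [v_0,v_2,v_3,v_4], [v_1,v_2,v_3,v_4]

giving chain groups C_0 ≅ Z^5, C_1 ≅ Z^10, C_2 ≅ Z^10, C_3 ≅ Z^5.

∂_1: C_1 → C_0 maps an edge to its endpoints' difference, ∂[p,q] = q − p.
As a 5×10 matrix over Z this has rank 4, with invariant factors (1,1,1,1).

∂_2: C_2 → C_1 maps a triangle to the signed sum of its edges. For instance
  ∂[v_1,v_3,v_4] = [v_3,v_4] − [v_1,v_4] + [v_1,v_3],
  ∂[v_2,v_3,v_4] = [v_3,v_4] − [v_2,v_4] + [v_2,v_3].
As a 10×10 matrix over Z this has rank 6, with invariant factors (1,1,1,1,1,1).

The boundary map ∂_3: C_3 → C_2 sends each 3-simplex σ to the alternating sum Σ_i (−1)^i (σ with its i-th vertex removed). For instance
  ∂[v_0,v_1,v_3,v_4] = [v_1,v_3,v_4] − [v_0,v_3,v_4] + [v_0,v_1,v_4] − [v_0,v_1,v_3],
  ∂[v_0,v_1,v_2,v_4] = [v_1,v_2,v_4] − [v_0,v_2,v_4] + [v_0,v_1,v_4] − [v_0,v_1,v_2].
The 10×5 boundary matrix has rank 4 and Smith normal form diag(1,1,1,1).

Now H_k = ker ∂_k / im ∂_{k+1}, so:

  H_0: rank C_0 − rank ∂_1 = 5 − 4 = 1, and the invariant factors of ∂_1 are all 1, so H_0 = Z.
  H_1: rank ker ∂_1 − rank ∂_2 = (10 − 4) − 6 = 0, and the invariant factors of ∂_2 are all 1, so H_1 = 0.
  H_2: rank ker ∂_2 − rank ∂_3 = (10 − 6) − 4 = 0, and the invariant factors of ∂_3 are all 1, so H_2 = 0.
  H_3: rank ker ∂_3 − rank ∂_4 = (5 − 4) − 0 = 1, and there is no ∂_4, so H_3 = Z.

(K is a triangulation of the 3-sphere S^3.)

H_0 = Z,  H_1 = 0,  H_2 = 0,  H_3 = Z.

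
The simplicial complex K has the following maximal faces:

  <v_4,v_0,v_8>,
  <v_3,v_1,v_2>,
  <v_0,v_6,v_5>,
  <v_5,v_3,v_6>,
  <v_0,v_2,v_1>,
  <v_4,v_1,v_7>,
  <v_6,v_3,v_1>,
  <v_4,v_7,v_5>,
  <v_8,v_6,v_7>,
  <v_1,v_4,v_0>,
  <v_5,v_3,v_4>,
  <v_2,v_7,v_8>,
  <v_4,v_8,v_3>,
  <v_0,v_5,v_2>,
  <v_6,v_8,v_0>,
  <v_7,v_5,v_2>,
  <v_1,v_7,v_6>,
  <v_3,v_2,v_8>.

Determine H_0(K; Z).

H_0 = Z.

K has 9 vertices, 27 edges, 18 triangles.
rank ∂_0 = 0, rank ∂_1 = 8 ⇒ b_0 = 9 − 0 − 8 = 1; all invariant factors of ∂_1 are 1 so no torsion. So H_0 ≅ Z.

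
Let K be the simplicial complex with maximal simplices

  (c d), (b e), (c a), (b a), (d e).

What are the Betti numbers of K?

Order the vertices as a < b < c < d < e. Listing each simplex with vertices in this order, K has dimension 1 with simplices:

  0-simplices (5): a, b, c, d, e
  1-simplices (5): ab, ac, be, cd, de

giving chain groups C_0 ≅ Z^5, C_1 ≅ Z^5.

∂_1: C_1 → C_0 sends each edge [p,q] (with p < q) to q − p.
The 5×5 boundary matrix has rank 4 and Smith normal form diag(1,1,1,1).

Now H_k = ker ∂_k / im ∂_{k+1}, so:

  H_0: rank C_0 − rank ∂_1 = 5 − 4 = 1, and the invariant factors of ∂_1 are all 1, so H_0 ≅ Z.
  H_1: rank ker ∂_1 − rank ∂_2 = (5 − 4) − 0 = 1, and there is no ∂_2, so H_1 ≅ Z.

As a check, the Euler characteristic is 5 − 5 = 0, which agrees with 1 − 1 = 0.

Hence the Betti numbers are b_0 = 1, b_1 = 1.

b_0 = 1, b_1 = 1.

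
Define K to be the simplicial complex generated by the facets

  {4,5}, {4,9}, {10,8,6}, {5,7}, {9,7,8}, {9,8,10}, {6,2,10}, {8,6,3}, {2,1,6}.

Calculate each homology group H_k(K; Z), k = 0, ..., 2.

H_0 ≅ Z,  H_1 ≅ Z,  H_2 = 0.

Take the total order 1 < 2 < 3 < 4 < 5 < 6 < 7 < 8 < 9 < 10 on the vertex set. Then K (dimension 2) consists of the simplices:

  0-simplices (10): [1], [2], [3], [4], [5], [6], [7], [8], [9], [10]
  1-simplices (16): [1,2], [1,6], [2,6], [2,10], [3,6], [3,8], [4,5], [4,9], [5,7], [6,8], [6,10], [7,8], [7,9], [8,9], [8,10], [9,10]
  2-simplices (6): [1,2,6], [2,6,10], [3,6,8], [6,8,10], [7,8,9], [8,9,10]

giving chain groups C_0 ≅ Z^10, C_1 ≅ Z^16, C_2 ≅ Z^6.

Boundary ∂_1: C_1 → C_0 is given by ∂[p,q] = [q] − [p].
As a 10×16 matrix over Z this has rank 9, with invariant factors (1,1,1,1,1,1,1,1,1).

Boundary ∂_2: C_2 → C_1 acts by ∂[p,q,r] = [q,r] − [p,r] + [p,q]. For instance
  ∂[6,8,10] = [8,10] − [6,10] + [6,8],
  ∂[2,6,10] = [6,10] − [2,10] + [2,6].
The 16×6 boundary matrix has rank 6 and Smith normal form diag(1,1,1,1,1,1).

Computing H_k = (kernel of ∂_k) / (image of ∂_{k+1}):

  H_0: rank C_0 − rank ∂_1 = 10 − 9 = 1, and the invariant factors of ∂_1 are all 1, so H_0 = Z.
  H_1: rank ker ∂_1 − rank ∂_2 = (16 − 9) − 6 = 1, and the invariant factors of ∂_2 are all 1, so H_1 = Z.
  H_2: rank ker ∂_2 − rank ∂_3 = (6 − 6) − 0 = 0, and there is no ∂_3, so H_2 = 0.

As a check, the Euler characteristic is 10 − 16 + 6 = 0, which agrees with 1 − 1 + 0 = 0.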